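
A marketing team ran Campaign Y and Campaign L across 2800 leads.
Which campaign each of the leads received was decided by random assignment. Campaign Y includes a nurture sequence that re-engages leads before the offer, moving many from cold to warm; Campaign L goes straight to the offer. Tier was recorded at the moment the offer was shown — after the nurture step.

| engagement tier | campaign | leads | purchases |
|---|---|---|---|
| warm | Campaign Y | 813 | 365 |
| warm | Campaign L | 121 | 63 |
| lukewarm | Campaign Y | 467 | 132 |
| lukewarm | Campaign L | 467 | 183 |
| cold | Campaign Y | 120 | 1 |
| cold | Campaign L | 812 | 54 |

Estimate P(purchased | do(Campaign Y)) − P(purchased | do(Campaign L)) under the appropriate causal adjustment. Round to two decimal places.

+0.14

The distribution of engagement tier is itself part of what the campaign does — it is an intermediate outcome. Holding it fixed would remove that part of the effect; the total effect is the pooled difference.
The causal difference is the pooled difference: 0.356 − 0.214 = +0.141.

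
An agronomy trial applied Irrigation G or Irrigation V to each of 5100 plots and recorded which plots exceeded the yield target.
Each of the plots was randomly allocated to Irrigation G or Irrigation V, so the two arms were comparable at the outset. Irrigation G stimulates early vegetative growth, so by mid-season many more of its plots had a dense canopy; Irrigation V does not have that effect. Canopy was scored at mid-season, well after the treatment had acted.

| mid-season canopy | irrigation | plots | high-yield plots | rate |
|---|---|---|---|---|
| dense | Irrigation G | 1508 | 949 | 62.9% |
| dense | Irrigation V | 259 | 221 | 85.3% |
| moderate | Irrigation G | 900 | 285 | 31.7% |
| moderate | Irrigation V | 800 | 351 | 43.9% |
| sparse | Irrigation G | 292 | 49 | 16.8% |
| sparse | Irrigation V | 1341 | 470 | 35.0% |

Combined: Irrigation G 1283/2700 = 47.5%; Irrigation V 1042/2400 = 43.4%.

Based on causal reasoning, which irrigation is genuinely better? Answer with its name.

Mid-season canopy lies on the pathway irrigation → mid-season canopy → outcome, so adjusting for it blocks the indirect effect. For the total causal effect of irrigation, use the unadjusted pooled rates.
Pooled: Irrigation G 47.5% vs Irrigation V 43.4%; Irrigation G is higher overall.

Irrigation G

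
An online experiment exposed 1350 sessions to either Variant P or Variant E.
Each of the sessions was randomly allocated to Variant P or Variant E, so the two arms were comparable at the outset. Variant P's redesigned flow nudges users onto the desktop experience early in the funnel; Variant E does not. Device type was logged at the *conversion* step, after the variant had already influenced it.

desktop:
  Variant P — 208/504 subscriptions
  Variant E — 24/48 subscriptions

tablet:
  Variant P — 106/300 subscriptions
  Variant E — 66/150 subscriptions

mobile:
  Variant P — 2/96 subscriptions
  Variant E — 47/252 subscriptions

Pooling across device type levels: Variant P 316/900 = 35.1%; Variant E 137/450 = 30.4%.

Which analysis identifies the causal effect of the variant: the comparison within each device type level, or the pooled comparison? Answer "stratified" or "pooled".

pooled

The stratified and pooled comparisons disagree (Variant E wins within each device type; Variant P wins overall), so the answer turns on the causal role of device type.
Device type is downstream of the variant. One should not condition on a consequence of treatment, so the overall rates are the right comparison.
Pooled: Variant P 35.1% vs Variant E 30.4%; Variant P is higher overall.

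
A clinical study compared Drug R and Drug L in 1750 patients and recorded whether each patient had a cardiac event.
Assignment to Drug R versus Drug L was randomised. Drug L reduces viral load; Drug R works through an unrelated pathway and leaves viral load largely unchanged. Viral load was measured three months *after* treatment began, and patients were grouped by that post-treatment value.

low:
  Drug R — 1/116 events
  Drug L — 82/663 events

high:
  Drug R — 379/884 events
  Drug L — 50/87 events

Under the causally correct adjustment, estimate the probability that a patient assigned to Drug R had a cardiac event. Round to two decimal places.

0.38

The distribution of viral load is itself part of what the drug does — it is an intermediate outcome. Holding it fixed would remove that part of the effect; the total effect is the pooled difference.
So P(outcome | do(Drug R)) is just the pooled rate for Drug R: 380/1000 = 0.380.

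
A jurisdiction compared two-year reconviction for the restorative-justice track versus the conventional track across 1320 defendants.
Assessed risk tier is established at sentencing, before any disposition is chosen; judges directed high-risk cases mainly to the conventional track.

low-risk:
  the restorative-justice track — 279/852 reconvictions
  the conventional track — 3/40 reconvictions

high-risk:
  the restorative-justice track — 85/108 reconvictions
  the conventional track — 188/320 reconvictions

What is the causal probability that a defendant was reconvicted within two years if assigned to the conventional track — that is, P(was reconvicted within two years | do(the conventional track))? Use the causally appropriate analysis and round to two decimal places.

Nothing the disposition does changes assessed risk tier; the imbalance is an allocation artefact. With assessed risk tier also predicting the outcome, the pooled figure is confounded, and the within-stratum comparison is the causal one.
Standardising the conventional track to the population assessed risk tier mix: 0.676·3/40 + 0.324·188/320 = 0.241.

0.24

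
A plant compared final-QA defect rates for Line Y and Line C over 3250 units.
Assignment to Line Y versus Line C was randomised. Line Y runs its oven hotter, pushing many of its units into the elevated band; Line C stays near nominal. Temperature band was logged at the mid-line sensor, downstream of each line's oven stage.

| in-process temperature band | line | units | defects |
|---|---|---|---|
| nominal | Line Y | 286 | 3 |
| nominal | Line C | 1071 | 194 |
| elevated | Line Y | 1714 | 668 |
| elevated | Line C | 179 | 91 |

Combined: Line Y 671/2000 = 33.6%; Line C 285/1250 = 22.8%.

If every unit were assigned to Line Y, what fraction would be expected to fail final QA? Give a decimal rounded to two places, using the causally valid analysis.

The distribution of in-process temperature band is itself part of what the line does — it is an intermediate outcome. Holding it fixed would remove that part of the effect; the total effect is the pooled difference.
So P(outcome | do(Line Y)) is just the pooled rate for Line Y: 671/2000 = 0.336.

0.34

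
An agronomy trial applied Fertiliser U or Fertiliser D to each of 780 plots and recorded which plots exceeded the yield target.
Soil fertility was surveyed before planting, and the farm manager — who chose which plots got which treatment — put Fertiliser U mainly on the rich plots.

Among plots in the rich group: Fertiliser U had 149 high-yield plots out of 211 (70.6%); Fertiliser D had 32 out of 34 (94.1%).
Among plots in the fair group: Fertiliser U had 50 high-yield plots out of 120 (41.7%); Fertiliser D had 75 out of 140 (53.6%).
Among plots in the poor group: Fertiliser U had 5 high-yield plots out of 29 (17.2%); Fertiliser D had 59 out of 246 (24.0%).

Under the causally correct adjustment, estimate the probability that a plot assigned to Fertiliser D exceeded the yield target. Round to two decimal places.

The imbalance in soil fertility arose from how plots were allocated, not from anything the fertiliser did; and soil fertility independently affects the outcome. The pooled gap is confounded — condition on soil fertility.
Standardising Fertiliser D to the population soil fertility mix: 0.314·32/34 + 0.333·75/140 + 0.353·59/246 = 0.559.

0.56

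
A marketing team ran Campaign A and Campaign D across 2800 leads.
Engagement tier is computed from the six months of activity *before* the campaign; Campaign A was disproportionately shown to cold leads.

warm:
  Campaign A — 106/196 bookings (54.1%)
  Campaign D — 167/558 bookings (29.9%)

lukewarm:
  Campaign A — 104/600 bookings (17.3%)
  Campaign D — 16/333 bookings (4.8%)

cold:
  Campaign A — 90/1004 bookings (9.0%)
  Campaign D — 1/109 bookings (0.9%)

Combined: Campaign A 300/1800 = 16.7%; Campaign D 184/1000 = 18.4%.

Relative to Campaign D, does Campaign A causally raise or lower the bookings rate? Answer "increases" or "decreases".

Nothing the campaign does changes engagement tier; the imbalance is an allocation artefact. With engagement tier also predicting the outcome, the pooled figure is confounded, and the within-stratum comparison is the causal one.
Within each level — warm: 54.1% vs 29.9%; lukewarm: 17.3% vs 4.8%; cold: 9.0% vs 0.9% — Campaign A is higher every time.

increases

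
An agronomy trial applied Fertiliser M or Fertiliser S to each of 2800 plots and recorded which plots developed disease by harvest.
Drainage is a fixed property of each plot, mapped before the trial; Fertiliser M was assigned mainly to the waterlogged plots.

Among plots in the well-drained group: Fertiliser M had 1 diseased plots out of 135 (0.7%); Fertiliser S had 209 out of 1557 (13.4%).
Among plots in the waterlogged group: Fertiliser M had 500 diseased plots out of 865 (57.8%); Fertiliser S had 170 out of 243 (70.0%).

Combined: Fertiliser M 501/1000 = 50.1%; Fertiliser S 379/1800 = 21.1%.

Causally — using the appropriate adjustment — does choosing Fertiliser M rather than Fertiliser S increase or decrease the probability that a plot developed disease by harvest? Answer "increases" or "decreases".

Field drainage differs across fertilisers for reasons unrelated to any effect of the fertiliser itself, and it separately predicts the outcome — a classic confounder. We must compare within field drainage levels.
Within each level — well-drained: 0.7% vs 13.4%; waterlogged: 57.8% vs 70.0% — Fertiliser M is lower every time.

decreases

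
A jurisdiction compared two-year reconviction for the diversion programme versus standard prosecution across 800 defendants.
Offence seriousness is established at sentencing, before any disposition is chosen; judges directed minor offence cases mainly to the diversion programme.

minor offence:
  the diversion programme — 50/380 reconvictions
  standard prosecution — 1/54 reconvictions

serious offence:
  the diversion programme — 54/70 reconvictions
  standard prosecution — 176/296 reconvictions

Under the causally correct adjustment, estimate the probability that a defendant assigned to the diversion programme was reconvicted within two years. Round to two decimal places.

Nothing the disposition does changes offence seriousness; the imbalance is an allocation artefact. With offence seriousness also predicting the outcome, the pooled figure is confounded, and the within-stratum comparison is the causal one.
Standardising the diversion programme to the population offence seriousness mix: 0.542·50/380 + 0.458·54/70 = 0.424.

0.42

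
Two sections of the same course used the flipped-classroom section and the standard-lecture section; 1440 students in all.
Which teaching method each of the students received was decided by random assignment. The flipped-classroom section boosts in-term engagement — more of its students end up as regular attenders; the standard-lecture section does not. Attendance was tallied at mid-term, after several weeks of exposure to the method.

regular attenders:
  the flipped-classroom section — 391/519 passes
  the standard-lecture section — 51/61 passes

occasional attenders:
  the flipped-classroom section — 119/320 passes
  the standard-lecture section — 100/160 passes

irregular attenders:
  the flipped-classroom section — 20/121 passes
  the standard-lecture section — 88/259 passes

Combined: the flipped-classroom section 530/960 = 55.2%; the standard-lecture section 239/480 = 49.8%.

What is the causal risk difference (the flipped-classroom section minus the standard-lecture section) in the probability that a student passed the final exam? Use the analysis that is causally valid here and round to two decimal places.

+0.05

The mid-term attendance-specific comparison favours the standard-lecture section throughout, but the pooled figures favour the flipped-classroom section. The question is whether to condition on mid-term attendance.
Because the teaching method influences mid-term attendance, mid-term attendance is a post-treatment mediator, not a confounder. Stratifying on it would bias the estimate; the causal effect is the crude pooled difference.
The causal difference is the pooled difference: 0.552 − 0.498 = +0.054.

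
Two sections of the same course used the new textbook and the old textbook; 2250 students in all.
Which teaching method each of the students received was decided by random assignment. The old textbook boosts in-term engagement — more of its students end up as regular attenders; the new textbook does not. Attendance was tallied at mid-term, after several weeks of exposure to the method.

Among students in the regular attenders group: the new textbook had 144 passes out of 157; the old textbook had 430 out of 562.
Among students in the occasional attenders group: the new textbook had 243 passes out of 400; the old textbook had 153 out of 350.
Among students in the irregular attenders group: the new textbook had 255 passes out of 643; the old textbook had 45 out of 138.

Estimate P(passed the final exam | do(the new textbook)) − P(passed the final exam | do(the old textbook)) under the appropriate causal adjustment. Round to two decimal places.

-0.06

The stratified and pooled comparisons disagree (the new textbook wins within each mid-term attendance; the old textbook wins overall), so the answer turns on the causal role of mid-term attendance.
Mid-term attendance lies on the pathway teaching method → mid-term attendance → outcome, so adjusting for it blocks the indirect effect. For the total causal effect of teaching method, use the unadjusted pooled rates.
The causal difference is the pooled difference: 0.535 − 0.598 = -0.063.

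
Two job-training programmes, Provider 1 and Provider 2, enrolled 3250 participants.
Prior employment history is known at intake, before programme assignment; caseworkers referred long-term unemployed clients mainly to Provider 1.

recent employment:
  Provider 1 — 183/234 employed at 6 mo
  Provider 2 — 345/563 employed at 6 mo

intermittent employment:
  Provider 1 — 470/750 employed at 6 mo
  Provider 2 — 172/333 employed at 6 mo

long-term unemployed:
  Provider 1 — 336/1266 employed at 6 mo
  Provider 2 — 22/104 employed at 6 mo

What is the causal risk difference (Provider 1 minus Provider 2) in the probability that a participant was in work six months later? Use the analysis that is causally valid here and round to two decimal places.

+0.10

The prior employment history-specific comparison favours Provider 1 throughout, but the pooled figures favour Provider 2. The question is whether to condition on prior employment history.
Since prior employment history is a pre-existing factor (not a product of the programme) and it affects the outcome on its own, it is a confounder. The stratified rates, not the pooled rate, identify the causal effect.
Adjusting over the population distribution of prior employment history: 0.245·(0.782−0.613) + 0.333·(0.627−0.517) + 0.422·(0.265−0.212) = +0.101.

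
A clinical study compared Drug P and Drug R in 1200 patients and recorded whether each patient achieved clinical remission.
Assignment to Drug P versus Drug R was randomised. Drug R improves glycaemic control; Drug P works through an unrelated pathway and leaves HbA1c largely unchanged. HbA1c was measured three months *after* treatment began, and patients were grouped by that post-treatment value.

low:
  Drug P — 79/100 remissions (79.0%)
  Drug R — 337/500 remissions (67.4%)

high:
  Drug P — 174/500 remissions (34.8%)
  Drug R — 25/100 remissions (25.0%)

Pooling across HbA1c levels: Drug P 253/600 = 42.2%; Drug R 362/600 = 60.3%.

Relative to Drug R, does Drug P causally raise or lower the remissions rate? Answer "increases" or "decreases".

decreases

HbA1c lies on the pathway drug → HbA1c → outcome, so adjusting for it blocks the indirect effect. For the total causal effect of drug, use the unadjusted pooled rates.
Pooled: Drug P 42.2% vs Drug R 60.3%; Drug R is higher overall.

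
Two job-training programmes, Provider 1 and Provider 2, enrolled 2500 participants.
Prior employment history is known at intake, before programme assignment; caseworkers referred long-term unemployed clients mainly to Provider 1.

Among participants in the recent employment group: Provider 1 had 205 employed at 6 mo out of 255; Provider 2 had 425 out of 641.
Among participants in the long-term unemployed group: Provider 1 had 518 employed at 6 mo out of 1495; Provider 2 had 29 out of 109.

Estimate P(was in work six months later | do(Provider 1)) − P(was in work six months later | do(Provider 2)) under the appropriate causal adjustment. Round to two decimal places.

+0.10

Prior employment history is set before the programme has any effect — it is not caused by the programme — and it independently drives the outcome. That makes it a confounder, so the causal comparison is within prior employment history levels.
Adjusting over the population distribution of prior employment history: 0.358·(0.804−0.663) + 0.642·(0.346−0.266) = +0.102.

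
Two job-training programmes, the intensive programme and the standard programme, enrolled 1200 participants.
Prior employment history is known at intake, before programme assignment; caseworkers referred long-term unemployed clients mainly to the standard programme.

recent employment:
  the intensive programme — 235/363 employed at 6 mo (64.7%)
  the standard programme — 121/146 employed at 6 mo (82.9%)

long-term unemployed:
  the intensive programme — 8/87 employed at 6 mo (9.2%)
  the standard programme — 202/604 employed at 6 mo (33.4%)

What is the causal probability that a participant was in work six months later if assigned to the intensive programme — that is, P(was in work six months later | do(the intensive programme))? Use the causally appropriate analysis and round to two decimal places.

Since prior employment history is a pre-existing factor (not a product of the programme) and it affects the outcome on its own, it is a confounder. The stratified rates, not the pooled rate, identify the causal effect.
Standardising the intensive programme to the population prior employment history mix: 0.424·235/363 + 0.576·8/87 = 0.328.

0.33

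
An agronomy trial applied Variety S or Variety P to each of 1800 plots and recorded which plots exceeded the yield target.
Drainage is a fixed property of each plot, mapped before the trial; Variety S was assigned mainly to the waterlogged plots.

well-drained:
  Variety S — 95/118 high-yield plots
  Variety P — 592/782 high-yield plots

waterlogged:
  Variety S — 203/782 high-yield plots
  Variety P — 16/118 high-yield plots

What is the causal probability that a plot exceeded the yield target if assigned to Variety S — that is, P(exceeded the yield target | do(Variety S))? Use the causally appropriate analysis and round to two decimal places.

0.53

Within every field drainage level Variety S has the higher rate, yet pooled Variety P does — Simpson's reversal.
Here field drainage is a common cause — it drives both which variety a case falls under and the outcome. The crude comparison mixes populations; the stratum-specific rates are the causally relevant ones.
Standardising Variety S to the population field drainage mix: 0.500·95/118 + 0.500·203/782 = 0.532.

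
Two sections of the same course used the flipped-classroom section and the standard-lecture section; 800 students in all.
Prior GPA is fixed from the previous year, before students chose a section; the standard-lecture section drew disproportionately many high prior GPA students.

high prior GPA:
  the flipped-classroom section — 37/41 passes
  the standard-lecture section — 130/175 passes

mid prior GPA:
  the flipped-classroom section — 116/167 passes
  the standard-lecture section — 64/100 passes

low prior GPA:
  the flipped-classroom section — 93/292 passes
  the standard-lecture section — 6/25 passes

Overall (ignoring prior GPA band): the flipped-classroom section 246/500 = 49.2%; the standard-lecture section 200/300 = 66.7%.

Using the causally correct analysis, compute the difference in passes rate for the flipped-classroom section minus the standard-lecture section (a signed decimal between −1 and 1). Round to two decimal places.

+0.09

Prior GPA band is set before the teaching method has any effect — it is not caused by the teaching method — and it independently drives the outcome. That makes it a confounder, so the causal comparison is within prior GPA band levels.
Adjusting over the population distribution of prior GPA band: 0.270·(0.902−0.743) + 0.334·(0.695−0.640) + 0.396·(0.318−0.240) = +0.092.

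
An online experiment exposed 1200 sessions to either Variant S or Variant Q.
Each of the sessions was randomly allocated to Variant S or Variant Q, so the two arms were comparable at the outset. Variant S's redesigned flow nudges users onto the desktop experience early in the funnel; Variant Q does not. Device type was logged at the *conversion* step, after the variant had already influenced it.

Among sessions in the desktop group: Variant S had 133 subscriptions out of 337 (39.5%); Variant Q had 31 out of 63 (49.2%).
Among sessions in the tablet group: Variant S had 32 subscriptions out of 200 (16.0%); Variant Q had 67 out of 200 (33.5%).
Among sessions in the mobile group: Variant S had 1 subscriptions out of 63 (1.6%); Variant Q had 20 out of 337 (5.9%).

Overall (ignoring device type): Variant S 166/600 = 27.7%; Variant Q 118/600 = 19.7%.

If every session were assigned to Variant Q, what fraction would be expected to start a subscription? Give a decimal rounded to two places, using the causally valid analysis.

Stratifying would compare variants among sessions the variants themselves sorted into device type groups — a form of selection on an intermediate. The unconditioned pooled rates give the total causal effect.
So P(outcome | do(Variant Q)) is just the pooled rate for Variant Q: 118/600 = 0.197.

0.20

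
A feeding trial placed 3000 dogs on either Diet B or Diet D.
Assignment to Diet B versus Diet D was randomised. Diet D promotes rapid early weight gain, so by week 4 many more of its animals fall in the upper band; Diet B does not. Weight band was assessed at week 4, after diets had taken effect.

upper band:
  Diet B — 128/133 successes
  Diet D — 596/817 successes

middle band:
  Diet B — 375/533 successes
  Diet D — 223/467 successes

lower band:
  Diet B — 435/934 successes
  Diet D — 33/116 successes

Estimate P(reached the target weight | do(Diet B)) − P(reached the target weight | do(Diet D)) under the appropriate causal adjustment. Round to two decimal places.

The distribution of week-4 weight band is itself part of what the diet does — it is an intermediate outcome. Holding it fixed would remove that part of the effect; the total effect is the pooled difference.
The causal difference is the pooled difference: 0.586 − 0.609 = -0.022.

-0.02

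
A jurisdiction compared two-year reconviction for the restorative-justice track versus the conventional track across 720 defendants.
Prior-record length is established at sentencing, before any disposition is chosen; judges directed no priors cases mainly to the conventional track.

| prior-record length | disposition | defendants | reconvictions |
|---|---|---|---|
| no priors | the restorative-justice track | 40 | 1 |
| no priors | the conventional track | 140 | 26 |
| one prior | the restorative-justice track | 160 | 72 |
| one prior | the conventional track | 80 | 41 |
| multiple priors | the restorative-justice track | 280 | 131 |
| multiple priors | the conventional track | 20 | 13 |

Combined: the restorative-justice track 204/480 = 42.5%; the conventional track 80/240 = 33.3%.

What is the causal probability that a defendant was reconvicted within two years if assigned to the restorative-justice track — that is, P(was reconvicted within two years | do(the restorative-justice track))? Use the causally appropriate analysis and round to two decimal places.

0.35

the restorative-justice track is lower inside every prior-record length stratum but the conventional track is lower in aggregate. Whether to stratify depends on how prior-record length relates to the disposition.
Since prior-record length is a pre-existing factor (not a product of the disposition) and it affects the outcome on its own, it is a confounder. The stratified rates, not the pooled rate, identify the causal effect.
Standardising the restorative-justice track to the population prior-record length mix: 0.250·1/40 + 0.333·72/160 + 0.417·131/280 = 0.351.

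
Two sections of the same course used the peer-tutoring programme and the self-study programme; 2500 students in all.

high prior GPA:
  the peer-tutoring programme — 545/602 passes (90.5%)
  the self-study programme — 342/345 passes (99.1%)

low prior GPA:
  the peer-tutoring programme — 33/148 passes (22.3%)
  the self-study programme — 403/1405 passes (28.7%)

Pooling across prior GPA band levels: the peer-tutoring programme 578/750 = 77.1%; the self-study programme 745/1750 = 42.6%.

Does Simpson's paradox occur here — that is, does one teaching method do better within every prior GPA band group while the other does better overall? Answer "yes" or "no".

Within each prior GPA band level (high prior GPA 90.5% vs 99.1%; low prior GPA 22.3% vs 28.7%), the self-study programme has the higher rate every time. Pooled: 77.1% vs 42.6% — the peer-tutoring programme has the higher rate overall. The two comparisons disagree.

yes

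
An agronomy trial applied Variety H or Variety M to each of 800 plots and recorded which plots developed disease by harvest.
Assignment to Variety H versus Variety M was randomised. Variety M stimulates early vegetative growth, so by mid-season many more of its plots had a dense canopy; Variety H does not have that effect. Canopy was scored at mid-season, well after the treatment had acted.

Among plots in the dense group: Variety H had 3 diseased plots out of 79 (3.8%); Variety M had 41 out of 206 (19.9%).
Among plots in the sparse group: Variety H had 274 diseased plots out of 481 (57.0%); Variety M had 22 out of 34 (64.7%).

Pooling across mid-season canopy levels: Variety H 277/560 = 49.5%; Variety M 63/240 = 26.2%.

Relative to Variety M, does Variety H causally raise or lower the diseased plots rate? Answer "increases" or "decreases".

The stratified and pooled comparisons disagree (Variety H wins within each mid-season canopy; Variety M wins overall), so the answer turns on the causal role of mid-season canopy.
The distribution of mid-season canopy is itself part of what the variety does — it is an intermediate outcome. Holding it fixed would remove that part of the effect; the total effect is the pooled difference.
Pooled: Variety H 49.5% vs Variety M 26.2%; Variety M is lower overall.

increases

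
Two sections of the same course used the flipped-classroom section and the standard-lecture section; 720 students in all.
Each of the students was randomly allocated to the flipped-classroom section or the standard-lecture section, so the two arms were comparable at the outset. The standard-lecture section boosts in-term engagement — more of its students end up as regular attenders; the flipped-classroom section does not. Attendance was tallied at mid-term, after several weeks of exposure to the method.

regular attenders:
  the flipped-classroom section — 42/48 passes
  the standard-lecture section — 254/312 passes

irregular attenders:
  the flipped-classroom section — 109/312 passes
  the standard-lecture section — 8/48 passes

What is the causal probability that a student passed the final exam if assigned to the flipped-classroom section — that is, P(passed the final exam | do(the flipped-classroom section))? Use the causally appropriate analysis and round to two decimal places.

0.42

The mid-term attendance-specific comparison favours the flipped-classroom section throughout, but the pooled figures favour the standard-lecture section. The question is whether to condition on mid-term attendance.
Mid-term attendance is recorded after the teaching method and is itself shifted by it — it sits on the causal path from teaching method to outcome. Conditioning on a mediator would strip out part of the effect we want; the pooled comparison gives the total causal effect.
So P(outcome | do(the flipped-classroom section)) is just the pooled rate for the flipped-classroom section: 151/360 = 0.419.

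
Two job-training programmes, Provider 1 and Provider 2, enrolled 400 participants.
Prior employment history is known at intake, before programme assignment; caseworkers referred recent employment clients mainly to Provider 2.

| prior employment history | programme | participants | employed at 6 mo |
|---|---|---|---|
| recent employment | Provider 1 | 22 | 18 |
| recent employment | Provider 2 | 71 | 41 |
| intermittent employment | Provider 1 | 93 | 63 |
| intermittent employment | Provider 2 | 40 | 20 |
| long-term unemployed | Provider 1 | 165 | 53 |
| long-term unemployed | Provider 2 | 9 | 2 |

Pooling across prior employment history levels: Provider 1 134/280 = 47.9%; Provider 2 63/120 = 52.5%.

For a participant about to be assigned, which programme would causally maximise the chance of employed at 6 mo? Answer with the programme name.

Provider 1

The prior employment history-specific comparison favours Provider 1 throughout, but the pooled figures favour Provider 2. The question is whether to condition on prior employment history.
Here prior employment history is a common cause — it drives both which programme a case falls under and the outcome. The crude comparison mixes populations; the stratum-specific rates are the causally relevant ones.
Within each level — recent employment: 81.8% vs 57.7%; intermittent employment: 67.7% vs 50.0%; long-term unemployed: 32.1% vs 22.2% — Provider 1 is higher every time.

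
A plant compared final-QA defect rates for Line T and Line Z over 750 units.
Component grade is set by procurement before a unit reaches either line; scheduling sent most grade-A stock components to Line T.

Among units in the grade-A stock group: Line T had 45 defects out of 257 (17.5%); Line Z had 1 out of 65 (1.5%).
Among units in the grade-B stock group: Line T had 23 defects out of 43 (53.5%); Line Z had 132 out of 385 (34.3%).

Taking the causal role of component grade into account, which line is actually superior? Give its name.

Line Z is lower inside every component grade stratum but Line T is lower in aggregate. Whether to stratify depends on how component grade relates to the line.
Component grade is set before the line has any effect — it is not caused by the line — and it independently drives the outcome. That makes it a confounder, so the causal comparison is within component grade levels.
Within each level — grade-A stock: 17.5% vs 1.5%; grade-B stock: 53.5% vs 34.3% — Line Z is lower every time.

Line Z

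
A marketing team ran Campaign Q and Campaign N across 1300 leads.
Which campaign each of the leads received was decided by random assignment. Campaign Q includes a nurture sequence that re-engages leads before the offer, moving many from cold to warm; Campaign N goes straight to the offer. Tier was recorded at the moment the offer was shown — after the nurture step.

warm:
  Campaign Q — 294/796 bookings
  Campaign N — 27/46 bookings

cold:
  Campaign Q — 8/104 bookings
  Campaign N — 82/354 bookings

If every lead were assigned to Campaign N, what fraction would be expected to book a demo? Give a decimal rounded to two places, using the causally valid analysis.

0.27

Within every engagement tier level Campaign N has the higher rate, yet pooled Campaign Q does — Simpson's reversal.
The distribution of engagement tier is itself part of what the campaign does — it is an intermediate outcome. Holding it fixed would remove that part of the effect; the total effect is the pooled difference.
So P(outcome | do(Campaign N)) is just the pooled rate for Campaign N: 109/400 = 0.273.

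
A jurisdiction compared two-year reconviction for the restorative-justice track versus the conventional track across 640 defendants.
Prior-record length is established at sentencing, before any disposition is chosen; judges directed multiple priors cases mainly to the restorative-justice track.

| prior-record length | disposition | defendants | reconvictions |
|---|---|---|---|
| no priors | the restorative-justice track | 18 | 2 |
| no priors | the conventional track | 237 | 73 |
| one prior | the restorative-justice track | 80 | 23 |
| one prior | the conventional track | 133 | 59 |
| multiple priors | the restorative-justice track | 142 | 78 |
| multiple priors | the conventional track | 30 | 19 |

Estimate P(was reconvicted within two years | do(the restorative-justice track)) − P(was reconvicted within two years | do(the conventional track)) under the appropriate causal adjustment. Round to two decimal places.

-0.15

Within every prior-record length level the restorative-justice track has the lower rate, yet pooled the conventional track does — Simpson's reversal.
Prior-record length is set before the disposition has any effect — it is not caused by the disposition — and it independently drives the outcome. That makes it a confounder, so the causal comparison is within prior-record length levels.
Adjusting over the population distribution of prior-record length: 0.398·(0.111−0.308) + 0.333·(0.287−0.444) + 0.269·(0.549−0.633) = -0.153.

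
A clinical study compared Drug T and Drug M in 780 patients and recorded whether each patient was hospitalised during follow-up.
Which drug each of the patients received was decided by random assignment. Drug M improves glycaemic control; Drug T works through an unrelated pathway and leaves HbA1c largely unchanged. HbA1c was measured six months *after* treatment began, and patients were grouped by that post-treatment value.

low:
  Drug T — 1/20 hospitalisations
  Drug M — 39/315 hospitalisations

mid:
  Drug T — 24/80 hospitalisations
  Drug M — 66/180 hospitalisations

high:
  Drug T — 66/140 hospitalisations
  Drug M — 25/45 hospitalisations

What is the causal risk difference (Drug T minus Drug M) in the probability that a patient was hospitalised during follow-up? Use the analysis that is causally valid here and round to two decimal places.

Within every HbA1c level Drug T has the lower rate, yet pooled Drug M does — Simpson's reversal.
HbA1c is downstream of the drug. One should not condition on a consequence of treatment, so the overall rates are the right comparison.
The causal difference is the pooled difference: 0.379 − 0.241 = +0.138.

+0.14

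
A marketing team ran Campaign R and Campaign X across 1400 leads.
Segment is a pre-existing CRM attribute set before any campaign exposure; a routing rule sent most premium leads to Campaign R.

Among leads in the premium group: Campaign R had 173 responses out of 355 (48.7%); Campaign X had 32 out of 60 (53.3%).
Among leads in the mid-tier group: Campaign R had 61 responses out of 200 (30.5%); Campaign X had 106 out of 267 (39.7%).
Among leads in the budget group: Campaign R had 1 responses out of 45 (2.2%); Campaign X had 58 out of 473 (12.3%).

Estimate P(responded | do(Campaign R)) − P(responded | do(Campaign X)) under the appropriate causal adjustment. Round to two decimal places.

-0.08

Here customer segment is a common cause — it drives both which campaign a case falls under and the outcome. The crude comparison mixes populations; the stratum-specific rates are the causally relevant ones.
Adjusting over the population distribution of customer segment: 0.296·(0.487−0.533) + 0.334·(0.305−0.397) + 0.370·(0.022−0.123) = -0.081.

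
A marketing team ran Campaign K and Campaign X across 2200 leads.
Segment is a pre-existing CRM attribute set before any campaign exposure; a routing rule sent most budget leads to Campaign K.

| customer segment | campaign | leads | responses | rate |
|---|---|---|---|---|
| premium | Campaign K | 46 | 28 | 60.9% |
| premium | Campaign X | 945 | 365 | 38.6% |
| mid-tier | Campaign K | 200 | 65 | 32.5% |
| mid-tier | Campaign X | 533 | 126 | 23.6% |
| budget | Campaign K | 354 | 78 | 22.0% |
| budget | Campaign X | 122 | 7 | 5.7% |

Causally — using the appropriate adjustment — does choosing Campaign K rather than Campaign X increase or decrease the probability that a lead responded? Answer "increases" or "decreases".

increases

Customer segment is set before the campaign has any effect — it is not caused by the campaign — and it independently drives the outcome. That makes it a confounder, so the causal comparison is within customer segment levels.
Within each level — premium: 60.9% vs 38.6%; mid-tier: 32.5% vs 23.6%; budget: 22.0% vs 5.7% — Campaign K is higher every time.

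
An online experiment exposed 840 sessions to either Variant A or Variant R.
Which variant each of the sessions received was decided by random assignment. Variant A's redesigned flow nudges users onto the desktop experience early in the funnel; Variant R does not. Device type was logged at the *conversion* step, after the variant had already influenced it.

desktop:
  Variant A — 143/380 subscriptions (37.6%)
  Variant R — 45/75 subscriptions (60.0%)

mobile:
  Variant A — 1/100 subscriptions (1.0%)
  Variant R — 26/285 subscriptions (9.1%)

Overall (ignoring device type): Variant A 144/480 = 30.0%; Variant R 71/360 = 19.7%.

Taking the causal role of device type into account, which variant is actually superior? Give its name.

Variant A

The stratified and pooled comparisons disagree (Variant R wins within each device type; Variant A wins overall), so the answer turns on the causal role of device type.
Device type lies on the pathway variant → device type → outcome, so adjusting for it blocks the indirect effect. For the total causal effect of variant, use the unadjusted pooled rates.
Pooled: Variant A 30.0% vs Variant R 19.7%; Variant A is higher overall.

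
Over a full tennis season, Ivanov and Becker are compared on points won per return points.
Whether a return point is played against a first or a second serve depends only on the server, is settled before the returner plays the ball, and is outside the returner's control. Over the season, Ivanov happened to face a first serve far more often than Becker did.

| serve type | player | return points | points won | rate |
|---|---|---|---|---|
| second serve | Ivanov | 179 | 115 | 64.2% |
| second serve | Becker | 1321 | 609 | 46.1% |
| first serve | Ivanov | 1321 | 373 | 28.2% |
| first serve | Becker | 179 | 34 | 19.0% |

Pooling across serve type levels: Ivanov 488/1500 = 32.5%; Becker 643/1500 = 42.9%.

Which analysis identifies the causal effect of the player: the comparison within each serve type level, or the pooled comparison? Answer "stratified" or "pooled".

stratified

Ivanov is higher inside every serve type stratum but Becker is higher in aggregate. Whether to stratify depends on how serve type relates to the player.
The imbalance in serve type arose from how return points were allocated, not from anything the player did; and serve type independently affects the outcome. The pooled gap is confounded — condition on serve type.
Within each level — second serve: 64.2% vs 46.1%; first serve: 28.2% vs 19.0% — Ivanov is higher every time.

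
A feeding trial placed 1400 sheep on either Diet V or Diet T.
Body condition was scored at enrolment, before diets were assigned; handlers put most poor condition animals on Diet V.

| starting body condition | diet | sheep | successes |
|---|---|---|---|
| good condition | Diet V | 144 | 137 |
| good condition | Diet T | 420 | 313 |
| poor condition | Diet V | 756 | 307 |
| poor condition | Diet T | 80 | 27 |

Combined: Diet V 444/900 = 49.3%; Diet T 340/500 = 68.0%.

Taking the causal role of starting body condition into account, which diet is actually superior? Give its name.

Diet V

Here starting body condition is a common cause — it drives both which diet a case falls under and the outcome. The crude comparison mixes populations; the stratum-specific rates are the causally relevant ones.
Within each level — good condition: 95.1% vs 74.5%; poor condition: 40.6% vs 33.8% — Diet V is higher every time.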